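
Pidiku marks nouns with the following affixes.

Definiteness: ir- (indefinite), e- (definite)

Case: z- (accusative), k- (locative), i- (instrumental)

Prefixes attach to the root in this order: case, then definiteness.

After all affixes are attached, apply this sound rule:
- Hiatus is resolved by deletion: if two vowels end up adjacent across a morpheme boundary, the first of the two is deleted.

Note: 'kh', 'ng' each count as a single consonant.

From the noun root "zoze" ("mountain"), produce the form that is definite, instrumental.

izoze

Attach case instrumental i- → izoze.
Attach definiteness definite e- → eizoze.
Apply vowel deletion: eizoze → izoze.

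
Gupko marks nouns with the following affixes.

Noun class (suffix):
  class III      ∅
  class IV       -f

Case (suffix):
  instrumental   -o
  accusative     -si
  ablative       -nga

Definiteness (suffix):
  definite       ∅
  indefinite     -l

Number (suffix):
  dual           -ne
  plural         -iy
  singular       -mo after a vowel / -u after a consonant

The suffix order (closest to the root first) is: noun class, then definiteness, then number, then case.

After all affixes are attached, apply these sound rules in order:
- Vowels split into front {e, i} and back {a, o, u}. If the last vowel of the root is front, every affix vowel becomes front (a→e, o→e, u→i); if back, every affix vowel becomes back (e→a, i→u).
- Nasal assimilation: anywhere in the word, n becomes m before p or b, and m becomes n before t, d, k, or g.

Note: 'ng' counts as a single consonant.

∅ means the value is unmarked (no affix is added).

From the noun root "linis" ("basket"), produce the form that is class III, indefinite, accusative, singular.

linislisi

noun class = class III: zero marking, form stays linis.
Attach definiteness indefinite -l → linisl.
Attach number singular -u (after consonant 'l') → linislu.
Attach case accusative -si → linislusi.
Apply vowel harmony: linislusi → linislisi.
Nasal assimilation: no change.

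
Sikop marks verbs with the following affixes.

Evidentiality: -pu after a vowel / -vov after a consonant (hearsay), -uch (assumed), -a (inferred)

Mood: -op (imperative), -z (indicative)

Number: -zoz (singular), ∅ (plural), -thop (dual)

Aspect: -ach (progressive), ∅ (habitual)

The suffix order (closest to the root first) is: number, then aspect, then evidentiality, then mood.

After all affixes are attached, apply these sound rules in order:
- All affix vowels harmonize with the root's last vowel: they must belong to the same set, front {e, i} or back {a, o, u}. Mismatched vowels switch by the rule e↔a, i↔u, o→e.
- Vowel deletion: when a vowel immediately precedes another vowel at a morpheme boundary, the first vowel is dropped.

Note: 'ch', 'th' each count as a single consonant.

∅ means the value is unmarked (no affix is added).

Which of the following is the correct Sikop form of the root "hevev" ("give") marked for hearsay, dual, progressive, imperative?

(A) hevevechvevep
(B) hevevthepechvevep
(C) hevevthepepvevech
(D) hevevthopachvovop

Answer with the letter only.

Attach number dual -thop → hevevthop.
Attach aspect progressive -ach → hevevthopach.
Attach evidentiality hearsay -vov (after consonant 'ch') → hevevthopachvov.
Attach mood imperative -op → hevevthopachvovop.
Apply vowel harmony: hevevthopachvovop → hevevthepechvevep.
Vowel deletion: no change.
So the correct form is hevevthepechvevep, option (B).
(C) hevevthepepvevech is wrong: it has the affixes in the wrong order.
(A) hevevechvevep is wrong: it uses plural instead of dual for number.
(D) hevevthopachvovop is wrong: it fails to apply the sound rule(s).

B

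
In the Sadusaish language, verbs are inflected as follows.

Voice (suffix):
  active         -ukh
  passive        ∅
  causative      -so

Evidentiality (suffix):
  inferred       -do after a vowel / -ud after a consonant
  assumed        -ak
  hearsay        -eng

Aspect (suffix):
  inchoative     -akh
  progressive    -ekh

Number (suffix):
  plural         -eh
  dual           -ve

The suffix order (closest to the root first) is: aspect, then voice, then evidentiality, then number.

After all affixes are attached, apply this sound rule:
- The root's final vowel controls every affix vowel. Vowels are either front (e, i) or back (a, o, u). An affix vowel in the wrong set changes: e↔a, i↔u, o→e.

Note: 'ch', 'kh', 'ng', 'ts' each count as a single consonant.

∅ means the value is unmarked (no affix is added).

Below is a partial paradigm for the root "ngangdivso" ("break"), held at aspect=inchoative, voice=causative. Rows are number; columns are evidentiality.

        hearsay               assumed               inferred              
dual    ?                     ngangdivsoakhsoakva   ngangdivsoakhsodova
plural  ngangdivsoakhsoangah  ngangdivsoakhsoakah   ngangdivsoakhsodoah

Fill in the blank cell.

ngangdivsoakhsoangva

Attach aspect inchoative -akh → ngangdivsoakh.
Attach voice causative -so → ngangdivsoakhso.
Attach evidentiality hearsay -eng → ngangdivsoakhsoeng.
Attach number dual -ve → ngangdivsoakhsoengve.
Apply vowel harmony: ngangdivsoakhsoengve → ngangdivsoakhsoangva.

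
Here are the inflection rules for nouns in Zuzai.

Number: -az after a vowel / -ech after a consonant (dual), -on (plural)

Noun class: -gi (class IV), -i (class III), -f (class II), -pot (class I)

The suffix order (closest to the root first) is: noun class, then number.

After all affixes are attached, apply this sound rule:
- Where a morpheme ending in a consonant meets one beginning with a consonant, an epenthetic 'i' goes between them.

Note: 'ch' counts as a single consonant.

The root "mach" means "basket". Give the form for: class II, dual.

machifech

Attach noun class class II -f → machf.
Attach number dual -ech (after consonant 'f') → machfech.
Apply epenthesis: machfech → machifech.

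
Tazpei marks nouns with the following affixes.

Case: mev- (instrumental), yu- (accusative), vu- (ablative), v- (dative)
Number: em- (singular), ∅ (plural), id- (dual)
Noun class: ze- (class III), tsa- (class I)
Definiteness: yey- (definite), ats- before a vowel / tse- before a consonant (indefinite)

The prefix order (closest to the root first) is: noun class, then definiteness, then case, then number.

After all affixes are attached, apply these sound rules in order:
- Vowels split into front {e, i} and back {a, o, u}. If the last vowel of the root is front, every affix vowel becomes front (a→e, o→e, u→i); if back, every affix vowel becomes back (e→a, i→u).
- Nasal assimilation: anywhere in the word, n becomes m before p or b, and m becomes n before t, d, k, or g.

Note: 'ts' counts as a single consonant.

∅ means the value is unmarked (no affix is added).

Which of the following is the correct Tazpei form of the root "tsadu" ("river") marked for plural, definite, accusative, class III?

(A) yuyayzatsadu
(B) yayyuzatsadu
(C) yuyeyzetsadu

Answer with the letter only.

A

Attach noun class class III ze- → zetsadu.
Attach definiteness definite yey- → yeyzetsadu.
Attach case accusative yu- → yuyeyzetsadu.
number = plural: zero marking, form stays yuyeyzetsadu.
Apply vowel harmony: yuyeyzetsadu → yuyayzatsadu.
Nasal assimilation: no change.
So the correct form is yuyayzatsadu, option (A).
(C) yuyeyzetsadu is wrong: it fails to apply the sound rule(s).
(B) yayyuzatsadu is wrong: it has the affixes in the wrong order.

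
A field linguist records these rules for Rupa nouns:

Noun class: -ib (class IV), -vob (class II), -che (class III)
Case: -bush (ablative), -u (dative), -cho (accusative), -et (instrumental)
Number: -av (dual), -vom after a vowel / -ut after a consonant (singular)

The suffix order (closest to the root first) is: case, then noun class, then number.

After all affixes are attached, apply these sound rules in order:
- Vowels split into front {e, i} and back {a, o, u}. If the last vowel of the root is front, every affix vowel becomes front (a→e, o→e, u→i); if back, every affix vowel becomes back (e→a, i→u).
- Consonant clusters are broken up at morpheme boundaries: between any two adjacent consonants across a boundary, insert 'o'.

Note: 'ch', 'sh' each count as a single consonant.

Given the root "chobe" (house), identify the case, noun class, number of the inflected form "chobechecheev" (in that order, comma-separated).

Segment: chobe-cho-che-av.
case: -cho → accusative.
noun class: -che → class III.
number: -av → dual.

accusative, class III, dual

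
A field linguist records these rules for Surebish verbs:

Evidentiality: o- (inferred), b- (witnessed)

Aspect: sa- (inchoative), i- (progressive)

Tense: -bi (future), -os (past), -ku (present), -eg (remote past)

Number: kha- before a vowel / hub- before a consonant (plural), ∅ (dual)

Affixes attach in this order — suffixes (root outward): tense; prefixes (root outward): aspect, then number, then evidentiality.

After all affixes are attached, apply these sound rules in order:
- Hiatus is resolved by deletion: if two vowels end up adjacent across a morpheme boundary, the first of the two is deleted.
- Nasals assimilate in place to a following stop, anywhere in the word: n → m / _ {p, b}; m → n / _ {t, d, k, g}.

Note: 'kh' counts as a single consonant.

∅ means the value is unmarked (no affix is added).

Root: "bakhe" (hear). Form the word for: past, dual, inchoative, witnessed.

Attach tense past -os → bakheos.
Attach aspect inchoative sa- → sabakheos.
number = dual: zero marking, form stays sabakheos.
Attach evidentiality witnessed b- → bsabakheos.
Apply vowel deletion: bsabakheos → bsabakhos.
Nasal assimilation: no change.

bsabakhos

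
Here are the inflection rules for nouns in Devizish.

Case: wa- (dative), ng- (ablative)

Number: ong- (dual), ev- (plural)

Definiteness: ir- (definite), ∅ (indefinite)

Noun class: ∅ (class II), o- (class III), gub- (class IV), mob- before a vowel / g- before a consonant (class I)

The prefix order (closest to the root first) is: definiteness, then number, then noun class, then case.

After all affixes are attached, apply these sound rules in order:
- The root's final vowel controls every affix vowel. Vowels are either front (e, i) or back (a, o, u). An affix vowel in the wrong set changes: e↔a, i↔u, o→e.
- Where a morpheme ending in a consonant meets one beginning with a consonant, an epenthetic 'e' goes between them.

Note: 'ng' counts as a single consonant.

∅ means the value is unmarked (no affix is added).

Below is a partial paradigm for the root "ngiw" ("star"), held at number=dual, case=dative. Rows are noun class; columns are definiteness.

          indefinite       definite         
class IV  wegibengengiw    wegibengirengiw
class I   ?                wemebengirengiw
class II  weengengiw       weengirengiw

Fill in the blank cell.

definiteness = indefinite: zero marking, form stays ngiw.
Attach number dual ong- → ongngiw.
Attach noun class class I mob- (before vowel 'o') → mobongngiw.
Attach case dative wa- → wamobongngiw.
Apply vowel harmony: wamobongngiw → wemebengngiw.
Apply epenthesis: wemebengngiw → wemebengengiw.

wemebengengiw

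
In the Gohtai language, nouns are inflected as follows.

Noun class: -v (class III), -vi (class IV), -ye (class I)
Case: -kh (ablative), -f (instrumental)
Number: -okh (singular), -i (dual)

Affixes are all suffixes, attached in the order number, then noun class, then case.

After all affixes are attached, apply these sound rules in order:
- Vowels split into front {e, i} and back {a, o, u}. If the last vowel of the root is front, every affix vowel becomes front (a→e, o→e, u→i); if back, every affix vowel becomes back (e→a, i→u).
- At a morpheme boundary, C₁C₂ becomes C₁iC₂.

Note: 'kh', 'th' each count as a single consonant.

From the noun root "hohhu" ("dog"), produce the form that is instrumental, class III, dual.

hohhuuvif

Attach number dual -i → hohhui.
Attach noun class class III -v → hohhuiv.
Attach case instrumental -f → hohhuivf.
Apply vowel harmony: hohhuivf → hohhuuvf.
Apply epenthesis: hohhuuvf → hohhuuvif.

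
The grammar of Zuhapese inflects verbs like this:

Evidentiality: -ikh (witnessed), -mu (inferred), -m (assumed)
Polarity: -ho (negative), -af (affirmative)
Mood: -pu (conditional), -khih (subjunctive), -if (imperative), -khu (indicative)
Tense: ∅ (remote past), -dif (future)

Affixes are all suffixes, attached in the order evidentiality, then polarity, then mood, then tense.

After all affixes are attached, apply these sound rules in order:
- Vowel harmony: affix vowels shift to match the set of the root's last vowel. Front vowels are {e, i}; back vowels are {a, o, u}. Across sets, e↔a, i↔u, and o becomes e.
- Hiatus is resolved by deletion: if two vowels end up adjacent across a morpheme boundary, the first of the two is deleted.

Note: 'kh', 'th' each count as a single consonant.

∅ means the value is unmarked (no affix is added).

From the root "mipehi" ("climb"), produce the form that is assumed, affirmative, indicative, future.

mipehimefkhidif

Attach evidentiality assumed -m → mipehim.
Attach polarity affirmative -af → mipehimaf.
Attach mood indicative -khu → mipehimafkhu.
Attach tense future -dif → mipehimafkhudif.
Apply vowel harmony: mipehimafkhudif → mipehimefkhidif.
Vowel deletion: no change.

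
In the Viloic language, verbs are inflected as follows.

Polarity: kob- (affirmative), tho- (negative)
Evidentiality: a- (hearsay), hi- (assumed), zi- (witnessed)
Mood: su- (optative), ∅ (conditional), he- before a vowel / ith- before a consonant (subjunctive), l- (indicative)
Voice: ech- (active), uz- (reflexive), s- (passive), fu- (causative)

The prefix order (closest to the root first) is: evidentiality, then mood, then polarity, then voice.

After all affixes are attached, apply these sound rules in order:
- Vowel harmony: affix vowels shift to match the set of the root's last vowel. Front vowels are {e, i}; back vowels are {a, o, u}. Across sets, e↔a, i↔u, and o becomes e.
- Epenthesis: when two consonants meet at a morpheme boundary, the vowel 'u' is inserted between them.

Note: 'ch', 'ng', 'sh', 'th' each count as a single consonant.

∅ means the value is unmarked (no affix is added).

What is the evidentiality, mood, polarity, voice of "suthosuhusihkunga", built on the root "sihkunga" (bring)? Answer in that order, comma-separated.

assumed, optative, negative, passive

Segment: s-tho-su-hi-sihkunga.
evidentiality: hi- → assumed.
mood: su- → optative.
polarity: tho- → negative.
voice: s- → passive.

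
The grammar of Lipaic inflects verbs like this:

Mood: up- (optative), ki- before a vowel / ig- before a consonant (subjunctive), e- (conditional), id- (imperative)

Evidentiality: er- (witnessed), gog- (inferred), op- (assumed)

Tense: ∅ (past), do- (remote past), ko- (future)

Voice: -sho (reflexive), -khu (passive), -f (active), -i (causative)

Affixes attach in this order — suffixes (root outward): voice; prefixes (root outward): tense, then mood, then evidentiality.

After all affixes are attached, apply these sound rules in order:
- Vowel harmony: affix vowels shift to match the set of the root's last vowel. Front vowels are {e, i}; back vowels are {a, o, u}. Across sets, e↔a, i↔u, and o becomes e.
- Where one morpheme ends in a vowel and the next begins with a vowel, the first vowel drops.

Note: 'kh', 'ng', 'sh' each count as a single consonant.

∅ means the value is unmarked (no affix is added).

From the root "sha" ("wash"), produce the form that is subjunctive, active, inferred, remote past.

Attach tense remote past do- → dosha.
Attach voice active -f → doshaf.
Attach mood subjunctive ig- (before consonant 'd') → igdoshaf.
Attach evidentiality inferred gog- → gogigdoshaf.
Apply vowel harmony: gogigdoshaf → gogugdoshaf.
Vowel deletion: no change.

gogugdoshaf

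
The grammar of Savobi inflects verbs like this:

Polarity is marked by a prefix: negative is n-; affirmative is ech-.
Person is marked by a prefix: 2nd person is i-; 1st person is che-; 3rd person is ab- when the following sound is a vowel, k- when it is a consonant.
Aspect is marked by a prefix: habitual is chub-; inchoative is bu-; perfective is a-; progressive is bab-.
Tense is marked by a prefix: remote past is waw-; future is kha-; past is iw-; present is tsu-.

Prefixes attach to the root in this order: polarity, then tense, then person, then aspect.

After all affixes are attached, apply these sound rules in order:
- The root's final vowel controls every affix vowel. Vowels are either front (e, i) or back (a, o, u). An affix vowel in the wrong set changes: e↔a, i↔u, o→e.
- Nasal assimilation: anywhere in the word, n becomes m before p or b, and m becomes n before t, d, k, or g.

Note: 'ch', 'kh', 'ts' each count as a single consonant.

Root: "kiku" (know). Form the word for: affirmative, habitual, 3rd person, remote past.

chubkwawachkiku

Attach polarity affirmative ech- → echkiku.
Attach tense remote past waw- → wawechkiku.
Attach person 3rd person k- (before consonant 'w') → kwawechkiku.
Attach aspect habitual chub- → chubkwawechkiku.
Apply vowel harmony: chubkwawechkiku → chubkwawachkiku.
Nasal assimilation: no change.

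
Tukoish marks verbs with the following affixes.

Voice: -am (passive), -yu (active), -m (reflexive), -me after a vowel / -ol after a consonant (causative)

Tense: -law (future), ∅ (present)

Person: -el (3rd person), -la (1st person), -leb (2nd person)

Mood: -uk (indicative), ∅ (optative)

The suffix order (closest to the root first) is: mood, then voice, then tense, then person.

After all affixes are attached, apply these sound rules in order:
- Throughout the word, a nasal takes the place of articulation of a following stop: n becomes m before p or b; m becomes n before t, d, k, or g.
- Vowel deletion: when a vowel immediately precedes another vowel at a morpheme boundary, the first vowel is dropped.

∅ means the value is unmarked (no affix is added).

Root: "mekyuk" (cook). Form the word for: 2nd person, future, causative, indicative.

Attach mood indicative -uk → mekyukuk.
Attach voice causative -ol (after consonant 'k') → mekyukukol.
Attach tense future -law → mekyukukollaw.
Attach person 2nd person -leb → mekyukukollawleb.
Nasal assimilation: no change.
Vowel deletion: no change.

mekyukukollawleb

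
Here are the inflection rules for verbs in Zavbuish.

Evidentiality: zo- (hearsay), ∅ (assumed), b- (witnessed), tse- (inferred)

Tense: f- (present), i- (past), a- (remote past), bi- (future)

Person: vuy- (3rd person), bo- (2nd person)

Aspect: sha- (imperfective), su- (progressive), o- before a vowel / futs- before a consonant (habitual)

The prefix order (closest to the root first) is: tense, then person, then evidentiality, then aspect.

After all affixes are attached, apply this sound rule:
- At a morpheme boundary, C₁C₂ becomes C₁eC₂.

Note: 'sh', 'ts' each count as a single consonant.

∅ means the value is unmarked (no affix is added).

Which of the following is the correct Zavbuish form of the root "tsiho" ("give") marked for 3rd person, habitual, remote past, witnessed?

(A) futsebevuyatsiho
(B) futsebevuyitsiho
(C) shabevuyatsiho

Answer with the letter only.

Attach tense remote past a- → atsiho.
Attach person 3rd person vuy- → vuyatsiho.
Attach evidentiality witnessed b- → bvuyatsiho.
Attach aspect habitual futs- (before consonant 'b') → futsbvuyatsiho.
Apply epenthesis: futsbvuyatsiho → futsebevuyatsiho.
So the correct form is futsebevuyatsiho, option (A).
(C) shabevuyatsiho is wrong: it uses imperfective instead of habitual for aspect.
(B) futsebevuyitsiho is wrong: it uses past instead of remote past for tense.

A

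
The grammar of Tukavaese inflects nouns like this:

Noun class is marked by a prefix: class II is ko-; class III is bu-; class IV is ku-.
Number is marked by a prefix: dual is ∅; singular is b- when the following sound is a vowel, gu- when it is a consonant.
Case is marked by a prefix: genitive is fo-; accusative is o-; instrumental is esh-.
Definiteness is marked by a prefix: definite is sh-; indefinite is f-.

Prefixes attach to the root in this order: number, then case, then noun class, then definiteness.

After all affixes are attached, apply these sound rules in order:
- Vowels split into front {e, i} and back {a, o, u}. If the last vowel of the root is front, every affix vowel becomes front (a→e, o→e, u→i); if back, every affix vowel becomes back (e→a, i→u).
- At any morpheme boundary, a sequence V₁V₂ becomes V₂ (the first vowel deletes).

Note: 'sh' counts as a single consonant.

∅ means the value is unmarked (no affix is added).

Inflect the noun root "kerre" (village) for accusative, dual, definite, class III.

shbekerre

number = dual: zero marking, form stays kerre.
Attach case accusative o- → okerre.
Attach noun class class III bu- → buokerre.
Attach definiteness definite sh- → shbuokerre.
Apply vowel harmony: shbuokerre → shbiekerre.
Apply vowel deletion: shbiekerre → shbekerre.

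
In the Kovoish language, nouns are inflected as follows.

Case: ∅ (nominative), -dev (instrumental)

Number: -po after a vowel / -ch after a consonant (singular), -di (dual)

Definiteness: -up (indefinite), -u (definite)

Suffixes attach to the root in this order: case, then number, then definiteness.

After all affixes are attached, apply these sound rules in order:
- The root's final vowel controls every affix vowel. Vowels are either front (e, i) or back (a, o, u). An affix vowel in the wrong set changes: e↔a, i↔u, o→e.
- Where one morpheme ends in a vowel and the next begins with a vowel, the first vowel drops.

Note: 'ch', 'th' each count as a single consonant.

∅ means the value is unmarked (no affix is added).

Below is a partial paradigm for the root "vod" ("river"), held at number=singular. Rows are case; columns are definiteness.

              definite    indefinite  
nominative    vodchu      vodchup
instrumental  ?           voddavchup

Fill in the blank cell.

voddavchu

Attach case instrumental -dev → voddev.
Attach number singular -ch (after consonant 'v') → voddevch.
Attach definiteness definite -u → voddevchu.
Apply vowel harmony: voddevchu → voddavchu.
Vowel deletion: no change.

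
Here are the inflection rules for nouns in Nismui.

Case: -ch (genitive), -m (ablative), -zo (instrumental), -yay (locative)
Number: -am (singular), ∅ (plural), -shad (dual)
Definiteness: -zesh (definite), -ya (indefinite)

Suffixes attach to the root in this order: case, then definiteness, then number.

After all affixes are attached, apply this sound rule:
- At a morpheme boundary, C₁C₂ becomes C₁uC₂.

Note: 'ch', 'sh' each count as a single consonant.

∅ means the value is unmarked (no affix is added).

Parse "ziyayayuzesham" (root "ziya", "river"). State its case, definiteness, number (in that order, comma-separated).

Segment: ziya-yay-zesh-am.
case: -yay → locative.
definiteness: -zesh → definite.
number: -am → singular.

locative, definite, singular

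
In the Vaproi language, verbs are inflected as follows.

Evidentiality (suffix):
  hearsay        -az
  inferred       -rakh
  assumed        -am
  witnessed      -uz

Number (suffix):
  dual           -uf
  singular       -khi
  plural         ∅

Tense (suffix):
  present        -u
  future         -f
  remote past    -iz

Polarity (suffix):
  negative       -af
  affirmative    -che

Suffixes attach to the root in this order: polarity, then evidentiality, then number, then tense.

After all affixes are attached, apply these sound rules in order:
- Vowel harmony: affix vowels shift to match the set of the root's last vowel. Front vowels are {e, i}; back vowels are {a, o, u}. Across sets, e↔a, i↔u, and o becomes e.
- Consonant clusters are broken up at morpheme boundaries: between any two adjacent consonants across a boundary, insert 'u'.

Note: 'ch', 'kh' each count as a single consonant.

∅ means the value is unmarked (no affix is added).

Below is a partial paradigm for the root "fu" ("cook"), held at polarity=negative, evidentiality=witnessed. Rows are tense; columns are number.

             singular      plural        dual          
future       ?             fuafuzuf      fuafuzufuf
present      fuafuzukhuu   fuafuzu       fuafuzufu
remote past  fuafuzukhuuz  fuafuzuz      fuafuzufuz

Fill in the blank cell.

Attach polarity negative -af → fuaf.
Attach evidentiality witnessed -uz → fuafuz.
Attach number singular -khi → fuafuzkhi.
Attach tense future -f → fuafuzkhif.
Apply vowel harmony: fuafuzkhif → fuafuzkhuf.
Apply epenthesis: fuafuzkhuf → fuafuzukhuf.

fuafuzukhuf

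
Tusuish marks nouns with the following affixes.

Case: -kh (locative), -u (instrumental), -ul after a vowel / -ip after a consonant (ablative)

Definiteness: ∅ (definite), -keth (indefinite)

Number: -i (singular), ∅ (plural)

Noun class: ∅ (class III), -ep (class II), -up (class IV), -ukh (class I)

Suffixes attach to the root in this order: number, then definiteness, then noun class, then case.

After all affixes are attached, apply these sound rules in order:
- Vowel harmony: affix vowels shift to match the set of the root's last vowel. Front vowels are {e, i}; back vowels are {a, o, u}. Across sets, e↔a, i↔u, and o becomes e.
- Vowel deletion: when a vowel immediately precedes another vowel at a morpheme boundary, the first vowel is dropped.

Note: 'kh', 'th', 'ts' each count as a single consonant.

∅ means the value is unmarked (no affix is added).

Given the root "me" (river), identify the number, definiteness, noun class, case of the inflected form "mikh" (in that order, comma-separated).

singular, definite, class III, locative

Segment: me-i-kh.
number: -i → singular.
definiteness: ∅ → definite.
noun class: ∅ → class III.
case: -kh → locative.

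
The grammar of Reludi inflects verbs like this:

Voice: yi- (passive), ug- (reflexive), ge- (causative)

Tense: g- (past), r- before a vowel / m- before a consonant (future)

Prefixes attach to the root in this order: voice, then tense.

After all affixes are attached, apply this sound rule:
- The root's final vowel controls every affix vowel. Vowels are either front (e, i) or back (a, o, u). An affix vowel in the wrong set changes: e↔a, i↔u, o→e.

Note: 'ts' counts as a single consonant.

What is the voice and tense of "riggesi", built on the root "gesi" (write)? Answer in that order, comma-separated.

Segment: r-ug-gesi.
voice: ug- → reflexive.
tense: r/m- → future.

reflexive, future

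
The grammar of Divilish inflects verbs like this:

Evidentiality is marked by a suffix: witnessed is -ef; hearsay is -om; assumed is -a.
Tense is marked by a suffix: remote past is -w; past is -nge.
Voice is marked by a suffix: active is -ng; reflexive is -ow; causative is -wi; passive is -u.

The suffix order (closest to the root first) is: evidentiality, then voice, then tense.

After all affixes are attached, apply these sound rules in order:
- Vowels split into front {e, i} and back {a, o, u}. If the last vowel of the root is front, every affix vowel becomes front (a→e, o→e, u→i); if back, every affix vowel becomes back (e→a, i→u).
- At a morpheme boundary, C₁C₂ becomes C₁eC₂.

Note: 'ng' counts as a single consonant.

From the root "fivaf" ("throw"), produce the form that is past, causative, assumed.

Attach evidentiality assumed -a → fivafa.
Attach voice causative -wi → fivafawi.
Attach tense past -nge → fivafawinge.
Apply vowel harmony: fivafawinge → fivafawunga.
Epenthesis: no change.

fivafawunga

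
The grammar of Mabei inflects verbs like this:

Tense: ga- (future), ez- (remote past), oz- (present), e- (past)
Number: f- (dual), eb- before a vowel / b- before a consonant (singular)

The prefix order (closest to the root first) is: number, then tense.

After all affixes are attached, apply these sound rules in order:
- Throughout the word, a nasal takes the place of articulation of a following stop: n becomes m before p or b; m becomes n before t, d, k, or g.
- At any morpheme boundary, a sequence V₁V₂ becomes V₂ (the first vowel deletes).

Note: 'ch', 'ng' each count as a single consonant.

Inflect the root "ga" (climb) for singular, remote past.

ezbga

Attach number singular b- (before consonant 'g') → bga.
Attach tense remote past ez- → ezbga.
Nasal assimilation: no change.
Vowel deletion: no change.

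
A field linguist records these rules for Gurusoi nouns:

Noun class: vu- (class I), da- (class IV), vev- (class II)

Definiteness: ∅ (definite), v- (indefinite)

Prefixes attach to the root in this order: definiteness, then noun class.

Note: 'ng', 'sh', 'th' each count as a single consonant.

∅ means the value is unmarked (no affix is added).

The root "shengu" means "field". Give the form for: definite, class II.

vevshengu

definiteness = definite: zero marking, form stays shengu.
Attach noun class class II vev- → vevshengu.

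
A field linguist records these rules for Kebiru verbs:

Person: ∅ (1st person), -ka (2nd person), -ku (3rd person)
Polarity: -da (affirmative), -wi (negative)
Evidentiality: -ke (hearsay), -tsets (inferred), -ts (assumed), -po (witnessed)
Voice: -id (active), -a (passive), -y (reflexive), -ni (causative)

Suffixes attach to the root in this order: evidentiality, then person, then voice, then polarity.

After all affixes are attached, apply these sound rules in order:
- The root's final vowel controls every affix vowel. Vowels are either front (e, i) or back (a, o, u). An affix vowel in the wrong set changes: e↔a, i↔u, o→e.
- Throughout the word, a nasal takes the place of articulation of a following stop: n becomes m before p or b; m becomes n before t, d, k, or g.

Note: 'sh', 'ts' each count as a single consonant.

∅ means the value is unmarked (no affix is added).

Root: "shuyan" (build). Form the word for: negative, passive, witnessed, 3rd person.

shuyampokuawu

Attach evidentiality witnessed -po → shuyanpo.
Attach person 3rd person -ku → shuyanpoku.
Attach voice passive -a → shuyanpokua.
Attach polarity negative -wi → shuyanpokuawi.
Apply vowel harmony: shuyanpokuawi → shuyanpokuawu.
Apply nasal assimilation: shuyanpokuawu → shuyampokuawu.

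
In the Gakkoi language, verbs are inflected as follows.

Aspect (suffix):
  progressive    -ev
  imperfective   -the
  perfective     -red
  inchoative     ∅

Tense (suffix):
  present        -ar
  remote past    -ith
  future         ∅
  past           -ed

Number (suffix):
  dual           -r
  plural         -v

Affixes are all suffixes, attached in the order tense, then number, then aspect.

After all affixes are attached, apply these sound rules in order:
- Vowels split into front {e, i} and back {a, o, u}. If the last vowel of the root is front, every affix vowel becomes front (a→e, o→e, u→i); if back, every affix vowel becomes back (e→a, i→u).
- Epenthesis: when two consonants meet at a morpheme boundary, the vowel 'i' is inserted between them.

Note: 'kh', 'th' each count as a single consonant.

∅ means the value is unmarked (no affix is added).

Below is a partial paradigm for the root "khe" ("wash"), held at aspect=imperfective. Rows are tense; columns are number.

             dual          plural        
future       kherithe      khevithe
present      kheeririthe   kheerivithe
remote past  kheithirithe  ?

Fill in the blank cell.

Attach tense remote past -ith → kheith.
Attach number plural -v → kheithv.
Attach aspect imperfective -the → kheithvthe.
Vowel harmony: no change.
Apply epenthesis: kheithvthe → kheithivithe.

kheithivithe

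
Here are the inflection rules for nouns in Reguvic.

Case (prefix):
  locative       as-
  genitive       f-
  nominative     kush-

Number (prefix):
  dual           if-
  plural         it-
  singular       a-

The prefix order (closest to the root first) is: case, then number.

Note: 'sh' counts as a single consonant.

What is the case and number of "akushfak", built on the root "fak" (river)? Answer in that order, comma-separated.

Segment: a-kush-fak.
case: kush- → nominative.
number: a- → singular.

nominative, singular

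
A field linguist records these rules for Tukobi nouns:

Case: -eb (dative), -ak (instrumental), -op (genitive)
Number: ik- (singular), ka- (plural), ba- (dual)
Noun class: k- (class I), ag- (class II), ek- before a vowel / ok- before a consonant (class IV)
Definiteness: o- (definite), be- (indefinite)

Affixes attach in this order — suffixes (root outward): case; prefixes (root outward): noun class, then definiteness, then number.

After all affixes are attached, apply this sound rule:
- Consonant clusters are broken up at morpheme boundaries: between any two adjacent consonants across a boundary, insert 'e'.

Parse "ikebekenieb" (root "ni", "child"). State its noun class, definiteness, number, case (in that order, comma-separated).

class I, indefinite, singular, dative

Segment: ik-be-k-ni-eb.
noun class: k- → class I.
definiteness: be- → indefinite.
number: ik- → singular.
case: -eb → dative.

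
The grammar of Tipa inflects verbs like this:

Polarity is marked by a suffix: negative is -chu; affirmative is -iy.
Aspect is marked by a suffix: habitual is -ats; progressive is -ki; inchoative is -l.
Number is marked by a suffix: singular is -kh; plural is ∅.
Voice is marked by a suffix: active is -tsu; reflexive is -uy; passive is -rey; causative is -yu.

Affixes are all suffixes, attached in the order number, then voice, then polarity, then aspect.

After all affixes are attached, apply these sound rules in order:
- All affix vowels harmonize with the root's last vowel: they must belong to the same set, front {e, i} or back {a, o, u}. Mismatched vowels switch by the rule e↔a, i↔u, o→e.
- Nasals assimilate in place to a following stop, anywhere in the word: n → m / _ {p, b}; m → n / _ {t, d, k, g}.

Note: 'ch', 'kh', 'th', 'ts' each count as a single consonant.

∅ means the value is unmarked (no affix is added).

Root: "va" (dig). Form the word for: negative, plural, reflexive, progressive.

vauychuku

number = plural: zero marking, form stays va.
Attach voice reflexive -uy → vauy.
Attach polarity negative -chu → vauychu.
Attach aspect progressive -ki → vauychuki.
Apply vowel harmony: vauychuki → vauychuku.
Nasal assimilation: no change.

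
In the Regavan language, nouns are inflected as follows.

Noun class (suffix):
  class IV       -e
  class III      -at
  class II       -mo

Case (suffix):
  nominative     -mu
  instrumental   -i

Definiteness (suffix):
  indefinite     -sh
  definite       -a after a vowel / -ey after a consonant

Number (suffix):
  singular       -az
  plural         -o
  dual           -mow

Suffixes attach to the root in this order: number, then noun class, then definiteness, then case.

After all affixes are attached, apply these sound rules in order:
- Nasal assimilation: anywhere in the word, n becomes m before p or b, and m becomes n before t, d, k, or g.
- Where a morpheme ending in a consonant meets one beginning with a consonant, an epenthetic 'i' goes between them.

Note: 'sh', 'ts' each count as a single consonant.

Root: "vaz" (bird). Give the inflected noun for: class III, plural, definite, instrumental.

vazoateyi

Attach number plural -o → vazo.
Attach noun class class III -at → vazoat.
Attach definiteness definite -ey (after consonant 't') → vazoatey.
Attach case instrumental -i → vazoateyi.
Nasal assimilation: no change.
Epenthesis: no change.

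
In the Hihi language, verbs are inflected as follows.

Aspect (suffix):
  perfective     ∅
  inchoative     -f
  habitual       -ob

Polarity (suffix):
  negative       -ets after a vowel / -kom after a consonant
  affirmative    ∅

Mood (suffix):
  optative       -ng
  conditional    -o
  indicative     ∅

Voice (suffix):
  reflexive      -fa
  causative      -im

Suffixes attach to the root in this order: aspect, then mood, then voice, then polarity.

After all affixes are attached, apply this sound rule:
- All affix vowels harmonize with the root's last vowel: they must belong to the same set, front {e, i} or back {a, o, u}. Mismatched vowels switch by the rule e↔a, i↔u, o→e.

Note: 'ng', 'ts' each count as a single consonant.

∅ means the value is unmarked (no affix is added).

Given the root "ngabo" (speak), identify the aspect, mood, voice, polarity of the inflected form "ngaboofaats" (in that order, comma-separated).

perfective, conditional, reflexive, negative

Segment: ngabo-o-fa-ets.
aspect: ∅ → perfective.
mood: -o → conditional.
voice: -fa → reflexive.
polarity: -ets/kom → negative.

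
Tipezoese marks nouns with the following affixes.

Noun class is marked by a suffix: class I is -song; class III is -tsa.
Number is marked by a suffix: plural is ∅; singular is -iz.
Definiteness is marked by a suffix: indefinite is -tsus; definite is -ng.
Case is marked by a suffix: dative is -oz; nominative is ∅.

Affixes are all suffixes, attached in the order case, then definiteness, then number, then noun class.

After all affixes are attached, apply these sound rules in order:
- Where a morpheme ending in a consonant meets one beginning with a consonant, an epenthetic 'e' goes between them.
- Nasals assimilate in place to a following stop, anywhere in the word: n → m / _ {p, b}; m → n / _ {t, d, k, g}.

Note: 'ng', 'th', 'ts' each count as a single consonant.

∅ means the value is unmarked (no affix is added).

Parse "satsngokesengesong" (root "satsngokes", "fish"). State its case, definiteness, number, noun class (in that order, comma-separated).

Segment: satsngokes-ng-song.
case: ∅ → nominative.
definiteness: -ng → definite.
number: ∅ → plural.
noun class: -song → class I.

nominative, definite, plural, class I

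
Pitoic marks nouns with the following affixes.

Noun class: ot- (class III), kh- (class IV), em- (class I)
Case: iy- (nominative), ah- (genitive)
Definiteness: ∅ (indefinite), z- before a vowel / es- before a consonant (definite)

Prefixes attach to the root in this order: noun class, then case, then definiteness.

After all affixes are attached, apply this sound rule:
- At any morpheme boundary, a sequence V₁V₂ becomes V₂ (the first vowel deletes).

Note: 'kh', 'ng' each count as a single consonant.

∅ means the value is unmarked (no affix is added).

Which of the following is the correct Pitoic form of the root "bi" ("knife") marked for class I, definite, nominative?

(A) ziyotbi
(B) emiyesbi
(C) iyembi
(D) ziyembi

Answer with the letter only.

D

Attach noun class class I em- → embi.
Attach case nominative iy- → iyembi.
Attach definiteness definite z- (before vowel 'i') → ziyembi.
Vowel deletion: no change.
So the correct form is ziyembi, option (D).
(A) ziyotbi is wrong: it uses class III instead of class I for noun class.
(B) emiyesbi is wrong: it has the affixes in the wrong order.
(C) iyembi is wrong: it uses indefinite instead of definite for definiteness.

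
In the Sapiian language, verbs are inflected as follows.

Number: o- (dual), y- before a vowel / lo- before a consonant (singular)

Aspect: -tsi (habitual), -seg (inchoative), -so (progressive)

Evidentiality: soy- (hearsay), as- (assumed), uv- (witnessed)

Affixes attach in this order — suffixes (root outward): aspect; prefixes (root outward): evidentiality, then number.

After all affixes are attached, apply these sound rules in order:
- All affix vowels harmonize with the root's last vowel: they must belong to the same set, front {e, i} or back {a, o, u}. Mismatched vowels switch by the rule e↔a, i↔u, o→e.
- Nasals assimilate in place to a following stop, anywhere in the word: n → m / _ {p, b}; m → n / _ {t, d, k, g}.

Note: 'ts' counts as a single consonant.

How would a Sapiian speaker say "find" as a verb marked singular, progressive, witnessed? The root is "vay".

yuvvayso

Attach aspect progressive -so → vayso.
Attach evidentiality witnessed uv- → uvvayso.
Attach number singular y- (before vowel 'u') → yuvvayso.
Vowel harmony: no change.
Nasal assimilation: no change.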